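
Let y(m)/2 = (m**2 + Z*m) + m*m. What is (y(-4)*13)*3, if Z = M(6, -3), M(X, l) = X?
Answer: 624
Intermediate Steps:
Z = 6
y(m) = 4*m**2 + 12*m (y(m) = 2*((m**2 + 6*m) + m*m) = 2*((m**2 + 6*m) + m**2) = 2*(2*m**2 + 6*m) = 4*m**2 + 12*m)
(y(-4)*13)*3 = ((4*(-4)*(3 - 4))*13)*3 = ((4*(-4)*(-1))*13)*3 = (16*13)*3 = 208*3 = 624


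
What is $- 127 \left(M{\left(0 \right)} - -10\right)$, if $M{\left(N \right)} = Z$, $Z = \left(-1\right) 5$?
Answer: $-635$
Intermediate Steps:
$Z = -5$
$M{\left(N \right)} = -5$
$- 127 \left(M{\left(0 \right)} - -10\right) = - 127 \left(-5 - -10\right) = - 127 \left(-5 + 10\right) = \left(-127\right) 5 = -635$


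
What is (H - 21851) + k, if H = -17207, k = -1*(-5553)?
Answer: -33505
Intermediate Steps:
k = 5553
(H - 21851) + k = (-17207 - 21851) + 5553 = -39058 + 5553 = -33505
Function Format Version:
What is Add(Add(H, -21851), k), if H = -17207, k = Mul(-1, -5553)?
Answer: -33505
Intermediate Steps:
k = 5553
Add(Add(H, -21851), k) = Add(Add(-17207, -21851), 5553) = Add(-39058, 5553) = -33505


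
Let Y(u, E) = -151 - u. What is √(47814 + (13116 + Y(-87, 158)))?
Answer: √60866 ≈ 246.71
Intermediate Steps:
√(47814 + (13116 + Y(-87, 158))) = √(47814 + (13116 + (-151 - 1*(-87)))) = √(47814 + (13116 + (-151 + 87))) = √(47814 + (13116 - 64)) = √(47814 + 13052) = √60866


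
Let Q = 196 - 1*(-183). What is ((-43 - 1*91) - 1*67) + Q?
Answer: 178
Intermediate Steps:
Q = 379 (Q = 196 + 183 = 379)
((-43 - 1*91) - 1*67) + Q = ((-43 - 1*91) - 1*67) + 379 = ((-43 - 91) - 67) + 379 = (-134 - 67) + 379 = -201 + 379 = 178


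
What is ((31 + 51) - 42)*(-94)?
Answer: -3760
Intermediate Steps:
((31 + 51) - 42)*(-94) = (82 - 42)*(-94) = 40*(-94) = -3760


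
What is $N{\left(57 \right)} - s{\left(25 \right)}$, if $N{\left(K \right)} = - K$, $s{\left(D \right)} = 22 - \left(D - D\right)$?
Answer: $-79$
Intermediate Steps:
$s{\left(D \right)} = 22$ ($s{\left(D \right)} = 22 - 0 = 22 + 0 = 22$)
$N{\left(57 \right)} - s{\left(25 \right)} = \left(-1\right) 57 - 22 = -57 - 22 = -79$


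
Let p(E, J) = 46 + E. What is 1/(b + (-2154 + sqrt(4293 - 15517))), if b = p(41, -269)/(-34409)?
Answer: -2550294364857/5506629493537273 - 2367958562*I*sqrt(2806)/5506629493537273 ≈ -0.00046313 - 2.2779e-5*I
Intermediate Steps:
b = -87/34409 (b = (46 + 41)/(-34409) = 87*(-1/34409) = -87/34409 ≈ -0.0025284)
1/(b + (-2154 + sqrt(4293 - 15517))) = 1/(-87/34409 + (-2154 + sqrt(4293 - 15517))) = 1/(-87/34409 + (-2154 + sqrt(-11224))) = 1/(-87/34409 + (-2154 + 2*I*sqrt(2806))) = 1/(-74117073/34409 + 2*I*sqrt(2806))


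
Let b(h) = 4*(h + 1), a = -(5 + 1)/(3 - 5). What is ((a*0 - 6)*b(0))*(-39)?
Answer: 936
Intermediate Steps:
a = 3 (a = -6/(-2) = -6*(-1)/2 = -1*(-3) = 3)
b(h) = 4 + 4*h (b(h) = 4*(1 + h) = 4 + 4*h)
((a*0 - 6)*b(0))*(-39) = ((3*0 - 6)*(4 + 4*0))*(-39) = ((0 - 6)*(4 + 0))*(-39) = -6*4*(-39) = -24*(-39) = 936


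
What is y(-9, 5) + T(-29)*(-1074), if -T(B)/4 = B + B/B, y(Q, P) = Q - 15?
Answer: -120312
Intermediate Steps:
y(Q, P) = -15 + Q
T(B) = -4 - 4*B (T(B) = -4*(B + B/B) = -4*(B + 1) = -4*(1 + B) = -4 - 4*B)
y(-9, 5) + T(-29)*(-1074) = (-15 - 9) + (-4 - 4*(-29))*(-1074) = -24 + (-4 + 116)*(-1074) = -24 + 112*(-1074) = -24 - 120288 = -120312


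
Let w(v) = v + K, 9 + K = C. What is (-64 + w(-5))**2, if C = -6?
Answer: 7056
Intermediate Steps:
K = -15 (K = -9 - 6 = -15)
w(v) = -15 + v (w(v) = v - 15 = -15 + v)
(-64 + w(-5))**2 = (-64 + (-15 - 5))**2 = (-64 - 20)**2 = (-84)**2 = 7056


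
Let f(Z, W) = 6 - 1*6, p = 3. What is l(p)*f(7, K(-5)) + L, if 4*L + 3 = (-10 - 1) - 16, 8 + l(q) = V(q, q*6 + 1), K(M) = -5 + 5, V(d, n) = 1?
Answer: -15/2 ≈ -7.5000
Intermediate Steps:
K(M) = 0
f(Z, W) = 0 (f(Z, W) = 6 - 6 = 0)
l(q) = -7 (l(q) = -8 + 1 = -7)
L = -15/2 (L = -¾ + ((-10 - 1) - 16)/4 = -¾ + (-11 - 16)/4 = -¾ + (¼)*(-27) = -¾ - 27/4 = -15/2 ≈ -7.5000)
l(p)*f(7, K(-5)) + L = -7*0 - 15/2 = 0 - 15/2 = -15/2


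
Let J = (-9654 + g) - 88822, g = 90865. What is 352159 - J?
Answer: 359770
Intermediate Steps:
J = -7611 (J = (-9654 + 90865) - 88822 = 81211 - 88822 = -7611)
352159 - J = 352159 - 1*(-7611) = 352159 + 7611 = 359770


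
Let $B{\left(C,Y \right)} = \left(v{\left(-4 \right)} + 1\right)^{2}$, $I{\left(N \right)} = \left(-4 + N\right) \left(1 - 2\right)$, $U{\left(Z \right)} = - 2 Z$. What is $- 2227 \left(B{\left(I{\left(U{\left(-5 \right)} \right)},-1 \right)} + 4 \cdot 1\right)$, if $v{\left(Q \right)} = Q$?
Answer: $-28951$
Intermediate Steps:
$I{\left(N \right)} = 4 - N$ ($I{\left(N \right)} = \left(-4 + N\right) \left(-1\right) = 4 - N$)
$B{\left(C,Y \right)} = 9$ ($B{\left(C,Y \right)} = \left(-4 + 1\right)^{2} = \left(-3\right)^{2} = 9$)
$- 2227 \left(B{\left(I{\left(U{\left(-5 \right)} \right)},-1 \right)} + 4 \cdot 1\right) = - 2227 \left(9 + 4 \cdot 1\right) = - 2227 \left(9 + 4\right) = \left(-2227\right) 13 = -28951$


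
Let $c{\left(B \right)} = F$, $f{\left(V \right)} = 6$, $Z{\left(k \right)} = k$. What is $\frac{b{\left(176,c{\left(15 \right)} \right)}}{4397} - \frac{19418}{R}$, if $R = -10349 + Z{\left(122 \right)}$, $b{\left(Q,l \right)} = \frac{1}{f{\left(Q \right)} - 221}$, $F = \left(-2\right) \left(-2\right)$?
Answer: $\frac{2622413309}{1381163655} \approx 1.8987$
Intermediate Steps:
$F = 4$
$c{\left(B \right)} = 4$
$b{\left(Q,l \right)} = - \frac{1}{215}$ ($b{\left(Q,l \right)} = \frac{1}{6 - 221} = \frac{1}{-215} = - \frac{1}{215}$)
$R = -10227$ ($R = -10349 + 122 = -10227$)
$\frac{b{\left(176,c{\left(15 \right)} \right)}}{4397} - \frac{19418}{R} = - \frac{1}{215 \cdot 4397} - \frac{19418}{-10227} = \left(- \frac{1}{215}\right) \frac{1}{4397} - - \frac{2774}{1461} = - \frac{1}{945355} + \frac{2774}{1461} = \frac{2622413309}{1381163655}$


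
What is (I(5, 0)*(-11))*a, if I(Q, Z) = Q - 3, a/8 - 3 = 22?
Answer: -4400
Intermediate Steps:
a = 200 (a = 24 + 8*22 = 24 + 176 = 200)
I(Q, Z) = -3 + Q
(I(5, 0)*(-11))*a = ((-3 + 5)*(-11))*200 = (2*(-11))*200 = -22*200 = -4400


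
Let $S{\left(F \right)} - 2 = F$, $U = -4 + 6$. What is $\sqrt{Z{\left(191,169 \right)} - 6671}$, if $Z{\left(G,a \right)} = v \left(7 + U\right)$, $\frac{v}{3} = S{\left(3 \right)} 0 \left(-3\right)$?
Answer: $i \sqrt{6671} \approx 81.676 i$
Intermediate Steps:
$U = 2$
$S{\left(F \right)} = 2 + F$
$v = 0$ ($v = 3 \left(2 + 3\right) 0 \left(-3\right) = 3 \cdot 5 \cdot 0 \left(-3\right) = 3 \cdot 0 \left(-3\right) = 3 \cdot 0 = 0$)
$Z{\left(G,a \right)} = 0$ ($Z{\left(G,a \right)} = 0 \left(7 + 2\right) = 0 \cdot 9 = 0$)
$\sqrt{Z{\left(191,169 \right)} - 6671} = \sqrt{0 - 6671} = \sqrt{-6671} = i \sqrt{6671}$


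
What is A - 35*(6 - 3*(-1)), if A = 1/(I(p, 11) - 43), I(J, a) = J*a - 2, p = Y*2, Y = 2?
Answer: -316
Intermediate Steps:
p = 4 (p = 2*2 = 4)
I(J, a) = -2 + J*a
A = -1 (A = 1/((-2 + 4*11) - 43) = 1/((-2 + 44) - 43) = 1/(42 - 43) = 1/(-1) = -1)
A - 35*(6 - 3*(-1)) = -1 - 35*(6 - 3*(-1)) = -1 - 35*(6 + 3) = -1 - 35*9 = -1 - 315 = -316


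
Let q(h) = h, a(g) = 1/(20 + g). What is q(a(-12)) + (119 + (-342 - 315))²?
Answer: 2315553/8 ≈ 2.8944e+5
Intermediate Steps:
q(a(-12)) + (119 + (-342 - 315))² = 1/(20 - 12) + (119 + (-342 - 315))² = 1/8 + (119 - 657)² = ⅛ + (-538)² = ⅛ + 289444 = 2315553/8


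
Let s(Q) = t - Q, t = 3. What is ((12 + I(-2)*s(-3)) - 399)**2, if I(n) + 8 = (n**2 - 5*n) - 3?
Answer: 136161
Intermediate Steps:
I(n) = -11 + n**2 - 5*n (I(n) = -8 + ((n**2 - 5*n) - 3) = -8 + (-3 + n**2 - 5*n) = -11 + n**2 - 5*n)
s(Q) = 3 - Q
((12 + I(-2)*s(-3)) - 399)**2 = ((12 + (-11 + (-2)**2 - 5*(-2))*(3 - 1*(-3))) - 399)**2 = ((12 + (-11 + 4 + 10)*(3 + 3)) - 399)**2 = ((12 + 3*6) - 399)**2 = ((12 + 18) - 399)**2 = (30 - 399)**2 = (-369)**2 = 136161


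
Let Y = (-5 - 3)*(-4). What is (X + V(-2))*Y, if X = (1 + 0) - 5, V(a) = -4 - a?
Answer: -192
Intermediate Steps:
Y = 32 (Y = -8*(-4) = 32)
X = -4 (X = 1 - 5 = -4)
(X + V(-2))*Y = (-4 + (-4 - 1*(-2)))*32 = (-4 + (-4 + 2))*32 = (-4 - 2)*32 = -6*32 = -192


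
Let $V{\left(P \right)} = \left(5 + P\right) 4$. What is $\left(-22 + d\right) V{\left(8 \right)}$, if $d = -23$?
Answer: $-2340$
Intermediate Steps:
$V{\left(P \right)} = 20 + 4 P$
$\left(-22 + d\right) V{\left(8 \right)} = \left(-22 - 23\right) \left(20 + 4 \cdot 8\right) = - 45 \left(20 + 32\right) = \left(-45\right) 52 = -2340$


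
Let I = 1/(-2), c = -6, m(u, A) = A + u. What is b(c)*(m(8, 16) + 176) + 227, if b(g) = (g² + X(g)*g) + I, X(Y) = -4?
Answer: 12127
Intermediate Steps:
I = -½ ≈ -0.50000
b(g) = -½ + g² - 4*g (b(g) = (g² - 4*g) - ½ = -½ + g² - 4*g)
b(c)*(m(8, 16) + 176) + 227 = (-½ + (-6)² - 4*(-6))*((16 + 8) + 176) + 227 = (-½ + 36 + 24)*(24 + 176) + 227 = (119/2)*200 + 227 = 11900 + 227 = 12127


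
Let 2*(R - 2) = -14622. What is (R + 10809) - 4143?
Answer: -643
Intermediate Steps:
R = -7309 (R = 2 + (1/2)*(-14622) = 2 - 7311 = -7309)
(R + 10809) - 4143 = (-7309 + 10809) - 4143 = 3500 - 4143 = -643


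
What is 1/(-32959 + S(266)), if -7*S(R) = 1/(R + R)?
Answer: -3724/122739317 ≈ -3.0341e-5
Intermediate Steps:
S(R) = -1/(14*R) (S(R) = -1/(7*(R + R)) = -1/(2*R)/7 = -1/(14*R))
1/(-32959 + S(266)) = 1/(-32959 - 1/14/266) = 1/(-32959 - 1/14*1/266) = 1/(-32959 - 1/3724) = 1/(-122739317/3724) = -3724/122739317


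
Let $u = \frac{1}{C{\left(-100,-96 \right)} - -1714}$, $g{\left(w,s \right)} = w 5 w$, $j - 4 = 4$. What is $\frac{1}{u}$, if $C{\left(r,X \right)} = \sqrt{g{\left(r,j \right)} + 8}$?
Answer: $1714 + 2 \sqrt{12502} \approx 1937.6$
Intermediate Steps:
$j = 8$ ($j = 4 + 4 = 8$)
$g{\left(w,s \right)} = 5 w^{2}$ ($g{\left(w,s \right)} = 5 w w = 5 w^{2}$)
$C{\left(r,X \right)} = \sqrt{8 + 5 r^{2}}$ ($C{\left(r,X \right)} = \sqrt{5 r^{2} + 8} = \sqrt{8 + 5 r^{2}}$)
$u = \frac{1}{1714 + 2 \sqrt{12502}}$ ($u = \frac{1}{\sqrt{8 + 5 \left(-100\right)^{2}} - -1714} = \frac{1}{\sqrt{8 + 5 \cdot 10000} + 1714} = \frac{1}{\sqrt{8 + 50000} + 1714} = \frac{1}{\sqrt{50008} + 1714} = \frac{1}{2 \sqrt{12502} + 1714} = \frac{1}{1714 + 2 \sqrt{12502}} \approx 0.0005161$)
$\frac{1}{u} = \frac{1}{\frac{857}{1443894} - \frac{\sqrt{12502}}{1443894}}$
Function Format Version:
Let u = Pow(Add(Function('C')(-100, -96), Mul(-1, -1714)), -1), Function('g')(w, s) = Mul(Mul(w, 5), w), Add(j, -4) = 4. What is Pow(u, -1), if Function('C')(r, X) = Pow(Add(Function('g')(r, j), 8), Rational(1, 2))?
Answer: Add(1714, Mul(2, Pow(12502, Rational(1, 2)))) ≈ 1937.6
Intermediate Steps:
j = 8 (j = Add(4, 4) = 8)
Function('g')(w, s) = Mul(5, Pow(w, 2)) (Function('g')(w, s) = Mul(Mul(5, w), w) = Mul(5, Pow(w, 2)))
Function('C')(r, X) = Pow(Add(8, Mul(5, Pow(r, 2))), Rational(1, 2)) (Function('C')(r, X) = Pow(Add(Mul(5, Pow(r, 2)), 8), Rational(1, 2)) = Pow(Add(8, Mul(5, Pow(r, 2))), Rational(1, 2)))
u = Pow(Add(1714, Mul(2, Pow(12502, Rational(1, 2)))), -1) (u = Pow(Add(Pow(Add(8, Mul(5, Pow(-100, 2))), Rational(1, 2)), Mul(-1, -1714)), -1) = Pow(Add(Pow(Add(8, Mul(5, 10000)), Rational(1, 2)), 1714), -1) = Pow(Add(Pow(Add(8, 50000), Rational(1, 2)), 1714), -1) = Pow(Add(Pow(50008, Rational(1, 2)), 1714), -1) = Pow(Add(Mul(2, Pow(12502, Rational(1, 2))), 1714), -1) = Pow(Add(1714, Mul(2, Pow(12502, Rational(1, 2)))), -1) ≈ 0.00051610)
Pow(u, -1) = Pow(Add(Rational(857, 1443894), Mul(Rational(-1, 1443894), Pow(12502, Rational(1, 2)))), -1)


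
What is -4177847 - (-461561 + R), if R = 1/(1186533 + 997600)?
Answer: -8116862890039/2184133 ≈ -3.7163e+6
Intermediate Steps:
R = 1/2184133 ≈ 4.5785e-7
-4177847 - (-461561 + R) = -4177847 - (-461561 + 1/2184133) = -4177847 - 1*(-1008110611612/2184133) = -4177847 + 1008110611612/2184133 = -8116862890039/2184133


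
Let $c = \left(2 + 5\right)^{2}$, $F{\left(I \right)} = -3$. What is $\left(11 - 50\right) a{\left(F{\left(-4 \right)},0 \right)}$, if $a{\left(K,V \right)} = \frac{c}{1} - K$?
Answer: $-2028$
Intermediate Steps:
$c = 49$ ($c = 7^{2} = 49$)
$a{\left(K,V \right)} = 49 - K$ ($a{\left(K,V \right)} = \frac{49}{1} - K = 49 \cdot 1 - K = 49 - K$)
$\left(11 - 50\right) a{\left(F{\left(-4 \right)},0 \right)} = \left(11 - 50\right) \left(49 - -3\right) = - 39 \left(49 + 3\right) = \left(-39\right) 52 = -2028$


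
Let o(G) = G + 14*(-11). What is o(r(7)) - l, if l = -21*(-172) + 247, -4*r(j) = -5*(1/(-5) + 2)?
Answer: -16043/4 ≈ -4010.8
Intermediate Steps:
r(j) = 9/4 (r(j) = -(-5)*(1/(-5) + 2)/4 = -(-5)*(-⅕ + 2)/4 = -(-5)*9/(4*5) = -¼*(-9) = 9/4)
o(G) = -154 + G (o(G) = G - 154 = -154 + G)
l = 3859 (l = 3612 + 247 = 3859)
o(r(7)) - l = (-154 + 9/4) - 1*3859 = -607/4 - 3859 = -16043/4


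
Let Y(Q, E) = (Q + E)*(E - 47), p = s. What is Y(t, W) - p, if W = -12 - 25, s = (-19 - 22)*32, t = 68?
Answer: -1292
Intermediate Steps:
s = -1312 (s = -41*32 = -1312)
W = -37
p = -1312
Y(Q, E) = (-47 + E)*(E + Q) (Y(Q, E) = (E + Q)*(-47 + E) = (-47 + E)*(E + Q))
Y(t, W) - p = ((-37)**2 - 47*(-37) - 47*68 - 37*68) - 1*(-1312) = (1369 + 1739 - 3196 - 2516) + 1312 = -2604 + 1312 = -1292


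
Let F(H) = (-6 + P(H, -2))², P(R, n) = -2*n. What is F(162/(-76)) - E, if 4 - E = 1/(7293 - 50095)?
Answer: -1/42802 ≈ -2.3363e-5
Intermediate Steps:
E = 171209/42802 (E = 4 - 1/(7293 - 50095) = 4 - 1/(-42802) = 4 - 1*(-1/42802) = 4 + 1/42802 = 171209/42802 ≈ 4.0000)
F(H) = 4 (F(H) = (-6 - 2*(-2))² = (-6 + 4)² = (-2)² = 4)
F(162/(-76)) - E = 4 - 1*171209/42802 = 4 - 171209/42802 = -1/42802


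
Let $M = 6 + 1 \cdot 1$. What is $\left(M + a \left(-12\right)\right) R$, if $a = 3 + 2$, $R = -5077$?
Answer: $269081$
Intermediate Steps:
$M = 7$ ($M = 6 + 1 = 7$)
$a = 5$
$\left(M + a \left(-12\right)\right) R = \left(7 + 5 \left(-12\right)\right) \left(-5077\right) = \left(7 - 60\right) \left(-5077\right) = \left(-53\right) \left(-5077\right) = 269081$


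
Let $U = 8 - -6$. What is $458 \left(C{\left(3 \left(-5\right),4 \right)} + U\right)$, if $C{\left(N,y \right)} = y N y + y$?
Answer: $-101676$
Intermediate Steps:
$U = 14$ ($U = 8 + 6 = 14$)
$C{\left(N,y \right)} = y + N y^{2}$ ($C{\left(N,y \right)} = N y y + y = N y^{2} + y = y + N y^{2}$)
$458 \left(C{\left(3 \left(-5\right),4 \right)} + U\right) = 458 \left(4 \left(1 + 3 \left(-5\right) 4\right) + 14\right) = 458 \left(4 \left(1 - 60\right) + 14\right) = 458 \left(4 \left(-59\right) + 14\right) = 458 \left(-236 + 14\right) = 458 \left(-222\right) = -101676$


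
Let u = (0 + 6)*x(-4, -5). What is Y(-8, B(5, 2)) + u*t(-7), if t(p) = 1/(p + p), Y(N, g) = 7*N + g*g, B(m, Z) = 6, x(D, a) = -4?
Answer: -128/7 ≈ -18.286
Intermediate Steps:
Y(N, g) = g² + 7*N (Y(N, g) = 7*N + g² = g² + 7*N)
t(p) = 1/(2*p)
u = -24 (u = (0 + 6)*(-4) = 6*(-4) = -24)
Y(-8, B(5, 2)) + u*t(-7) = (6² + 7*(-8)) - 12/(-7) = (36 - 56) - 12*(-1)/7 = -20 - 24*(-1/14) = -20 + 12/7 = -128/7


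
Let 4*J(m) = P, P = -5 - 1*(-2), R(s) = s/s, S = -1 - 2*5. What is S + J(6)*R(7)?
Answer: -47/4 ≈ -11.750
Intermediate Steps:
S = -11 (S = -1 - 10 = -11)
R(s) = 1
P = -3 (P = -5 + 2 = -3)
J(m) = -¾ (J(m) = (¼)*(-3) = -¾)
S + J(6)*R(7) = -11 - ¾*1 = -11 - ¾ = -47/4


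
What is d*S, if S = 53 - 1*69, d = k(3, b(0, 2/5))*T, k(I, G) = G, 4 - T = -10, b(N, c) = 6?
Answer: -1344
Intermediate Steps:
T = 14 (T = 4 - 1*(-10) = 4 + 10 = 14)
d = 84 (d = 6*14 = 84)
S = -16 (S = 53 - 69 = -16)
d*S = 84*(-16) = -1344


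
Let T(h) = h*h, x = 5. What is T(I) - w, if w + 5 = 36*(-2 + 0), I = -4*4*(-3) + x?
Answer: 2886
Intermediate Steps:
I = 53 (I = -4*4*(-3) + 5 = -16*(-3) + 5 = 48 + 5 = 53)
w = -77 (w = -5 + 36*(-2 + 0) = -5 + 36*(-2) = -5 - 72 = -77)
T(h) = h**2
T(I) - w = 53**2 - 1*(-77) = 2809 + 77 = 2886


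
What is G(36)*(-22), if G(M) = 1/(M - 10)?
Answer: -11/13 ≈ -0.84615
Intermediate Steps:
G(M) = 1/(-10 + M)
G(36)*(-22) = -22/(-10 + 36) = -22/26 = (1/26)*(-22) = -11/13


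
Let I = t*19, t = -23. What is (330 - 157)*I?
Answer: -75601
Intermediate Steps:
I = -437 (I = -23*19 = -437)
(330 - 157)*I = (330 - 157)*(-437) = 173*(-437) = -75601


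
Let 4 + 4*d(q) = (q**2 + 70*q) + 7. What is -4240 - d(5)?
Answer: -8669/2 ≈ -4334.5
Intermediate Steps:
d(q) = 3/4 + q**2/4 + 35*q/2 (d(q) = -1 + ((q**2 + 70*q) + 7)/4 = -1 + (7 + q**2 + 70*q)/4 = -1 + (7/4 + q**2/4 + 35*q/2) = 3/4 + q**2/4 + 35*q/2)
-4240 - d(5) = -4240 - (3/4 + (1/4)*5**2 + (35/2)*5) = -4240 - (3/4 + (1/4)*25 + 175/2) = -4240 - (3/4 + 25/4 + 175/2) = -4240 - 1*189/2 = -4240 - 189/2 = -8669/2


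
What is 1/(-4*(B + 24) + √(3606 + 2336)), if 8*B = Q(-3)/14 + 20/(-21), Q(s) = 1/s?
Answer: -673932/22441777 - 7056*√5942/22441777 ≈ -0.054267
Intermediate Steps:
Q(s) = 1/s
B = -41/336 (B = (1/(-3*14) + 20/(-21))/8 = (-⅓*1/14 + 20*(-1/21))/8 = (-1/42 - 20/21)/8 = (⅛)*(-41/42) = -41/336 ≈ -0.12202)
1/(-4*(B + 24) + √(3606 + 2336)) = 1/(-4*(-41/336 + 24) + √(3606 + 2336)) = 1/(-4*8023/336 + √5942) = 1/(-8023/84 + √5942)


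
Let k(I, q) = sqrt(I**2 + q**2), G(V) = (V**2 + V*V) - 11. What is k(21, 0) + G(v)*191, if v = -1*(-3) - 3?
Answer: -2080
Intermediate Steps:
v = 0 (v = 3 - 3 = 0)
G(V) = -11 + 2*V**2 (G(V) = (V**2 + V**2) - 11 = 2*V**2 - 11 = -11 + 2*V**2)
k(21, 0) + G(v)*191 = sqrt(21**2 + 0**2) + (-11 + 2*0**2)*191 = sqrt(441 + 0) + (-11 + 2*0)*191 = sqrt(441) + (-11 + 0)*191 = 21 - 11*191 = 21 - 2101 = -2080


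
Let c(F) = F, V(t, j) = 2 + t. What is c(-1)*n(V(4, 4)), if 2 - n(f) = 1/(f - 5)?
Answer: -1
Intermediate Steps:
n(f) = 2 - 1/(-5 + f) (n(f) = 2 - 1/(f - 5) = 2 - 1/(-5 + f))
c(-1)*n(V(4, 4)) = -(-11 + 2*(2 + 4))/(-5 + (2 + 4)) = -(-11 + 2*6)/(-5 + 6) = -(-11 + 12)/1 = -1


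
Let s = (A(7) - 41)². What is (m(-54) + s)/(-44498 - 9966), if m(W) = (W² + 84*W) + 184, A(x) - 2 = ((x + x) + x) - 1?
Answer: 1075/54464 ≈ 0.019738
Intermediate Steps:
A(x) = 1 + 3*x (A(x) = 2 + (((x + x) + x) - 1) = 2 + ((2*x + x) - 1) = 2 + (3*x - 1) = 2 + (-1 + 3*x) = 1 + 3*x)
m(W) = 184 + W² + 84*W
s = 361 (s = ((1 + 3*7) - 41)² = ((1 + 21) - 41)² = (22 - 41)² = (-19)² = 361)
(m(-54) + s)/(-44498 - 9966) = ((184 + (-54)² + 84*(-54)) + 361)/(-44498 - 9966) = ((184 + 2916 - 4536) + 361)/(-54464) = (-1436 + 361)*(-1/54464) = -1075*(-1/54464) = 1075/54464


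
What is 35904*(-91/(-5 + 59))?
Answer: -544544/9 ≈ -60505.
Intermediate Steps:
35904*(-91/(-5 + 59)) = 35904*(-91/54) = -544544/9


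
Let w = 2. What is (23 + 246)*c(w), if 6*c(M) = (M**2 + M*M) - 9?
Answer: -269/6 ≈ -44.833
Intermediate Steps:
c(M) = -3/2 + M**2/3 (c(M) = ((M**2 + M*M) - 9)/6 = ((M**2 + M**2) - 9)/6 = (2*M**2 - 9)/6 = (-9 + 2*M**2)/6 = -3/2 + M**2/3)
(23 + 246)*c(w) = (23 + 246)*(-3/2 + (1/3)*2**2) = 269*(-3/2 + (1/3)*4) = 269*(-3/2 + 4/3) = 269*(-1/6) = -269/6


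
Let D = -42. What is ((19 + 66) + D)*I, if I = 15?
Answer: 645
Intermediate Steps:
((19 + 66) + D)*I = ((19 + 66) - 42)*15 = (85 - 42)*15 = 43*15 = 645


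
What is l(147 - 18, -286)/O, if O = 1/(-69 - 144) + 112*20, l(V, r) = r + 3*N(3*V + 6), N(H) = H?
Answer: 190209/477119 ≈ 0.39866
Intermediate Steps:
l(V, r) = 18 + r + 9*V (l(V, r) = r + 3*(3*V + 6) = r + 3*(6 + 3*V) = r + (18 + 9*V) = 18 + r + 9*V)
O = 477119/213 (O = 1/(-213) + 2240 = -1/213 + 2240 = 477119/213 ≈ 2240.0)
l(147 - 18, -286)/O = (18 - 286 + 9*(147 - 18))/(477119/213) = (18 - 286 + 9*129)*(213/477119) = (18 - 286 + 1161)*(213/477119) = 893*(213/477119) = 190209/477119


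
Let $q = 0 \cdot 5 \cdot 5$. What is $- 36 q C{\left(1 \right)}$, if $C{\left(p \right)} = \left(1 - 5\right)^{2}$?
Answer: $0$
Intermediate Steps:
$C{\left(p \right)} = 16$ ($C{\left(p \right)} = \left(-4\right)^{2} = 16$)
$q = 0$ ($q = 0 \cdot 25 = 0$)
$- 36 q C{\left(1 \right)} = \left(-36\right) 0 \cdot 16 = 0 \cdot 16 = 0$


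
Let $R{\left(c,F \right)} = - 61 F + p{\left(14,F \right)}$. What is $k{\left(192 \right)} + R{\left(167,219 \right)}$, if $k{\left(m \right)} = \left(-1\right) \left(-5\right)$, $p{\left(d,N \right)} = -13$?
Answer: $-13367$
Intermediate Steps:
$k{\left(m \right)} = 5$
$R{\left(c,F \right)} = -13 - 61 F$ ($R{\left(c,F \right)} = - 61 F - 13 = -13 - 61 F$)
$k{\left(192 \right)} + R{\left(167,219 \right)} = 5 - 13372 = -13367$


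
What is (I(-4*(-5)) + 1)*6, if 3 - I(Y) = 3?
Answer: 6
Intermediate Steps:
I(Y) = 0 (I(Y) = 3 - 1*3 = 3 - 3 = 0)
(I(-4*(-5)) + 1)*6 = (0 + 1)*6 = 1*6 = 6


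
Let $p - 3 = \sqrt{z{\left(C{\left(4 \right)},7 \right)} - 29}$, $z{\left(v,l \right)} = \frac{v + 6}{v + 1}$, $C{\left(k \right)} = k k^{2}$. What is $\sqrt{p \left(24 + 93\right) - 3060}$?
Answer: $3 \sqrt{-301 + 11 i \sqrt{39}} \approx 5.9015 + 52.382 i$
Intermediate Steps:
$C{\left(k \right)} = k^{3}$
$z{\left(v,l \right)} = \frac{6 + v}{1 + v}$
$p = 3 + \frac{11 i \sqrt{39}}{13}$ ($p = 3 + \sqrt{\frac{6 + 4^{3}}{1 + 4^{3}} - 29} = 3 + \sqrt{\frac{6 + 64}{1 + 64} - 29} = 3 + \sqrt{\frac{1}{65} \cdot 70 - 29} = 3 + \sqrt{\frac{14}{13} - 29} = 3 + \sqrt{- \frac{363}{13}} = 3 + \frac{11 i \sqrt{39}}{13} \approx 3.0 + 5.2842 i$)
$\sqrt{p \left(24 + 93\right) - 3060} = \sqrt{\left(3 + \frac{11 i \sqrt{39}}{13}\right) \left(24 + 93\right) - 3060} = \sqrt{\left(3 + \frac{11 i \sqrt{39}}{13}\right) 117 - 3060} = \sqrt{\left(351 + 99 i \sqrt{39}\right) - 3060} = \sqrt{-2709 + 99 i \sqrt{39}}$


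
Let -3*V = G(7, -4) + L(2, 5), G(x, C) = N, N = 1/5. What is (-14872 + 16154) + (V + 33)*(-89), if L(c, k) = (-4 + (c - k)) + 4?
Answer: -26071/15 ≈ -1738.1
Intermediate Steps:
N = ⅕ ≈ 0.20000
L(c, k) = c - k (L(c, k) = (-4 + c - k) + 4 = c - k)
G(x, C) = ⅕
V = 14/15 (V = -(⅕ + (2 - 1*5))/3 = -(⅕ + (2 - 5))/3 = -(⅕ - 3)/3 = -⅓*(-14/5) = 14/15 ≈ 0.93333)
(-14872 + 16154) + (V + 33)*(-89) = (-14872 + 16154) + (14/15 + 33)*(-89) = 1282 + (509/15)*(-89) = 1282 - 45301/15 = -26071/15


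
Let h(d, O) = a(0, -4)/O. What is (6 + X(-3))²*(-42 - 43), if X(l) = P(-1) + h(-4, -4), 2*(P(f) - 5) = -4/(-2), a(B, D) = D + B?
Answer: -14365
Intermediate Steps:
a(B, D) = B + D
h(d, O) = -4/O (h(d, O) = (0 - 4)/O = -4/O)
P(f) = 6 (P(f) = 5 + (-4/(-2))/2 = 5 + (-4*(-½))/2 = 5 + (½)*2 = 5 + 1 = 6)
X(l) = 7 (X(l) = 6 - 4/(-4) = 6 - 4*(-¼) = 6 + 1 = 7)
(6 + X(-3))²*(-42 - 43) = (6 + 7)²*(-42 - 43) = 13²*(-85) = 169*(-85) = -14365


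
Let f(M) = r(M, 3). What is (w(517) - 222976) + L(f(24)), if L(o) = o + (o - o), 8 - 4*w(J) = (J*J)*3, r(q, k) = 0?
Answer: -1693763/4 ≈ -4.2344e+5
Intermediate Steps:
f(M) = 0
w(J) = 2 - 3*J²/4 (w(J) = 2 - J*J*3/4 = 2 - J²*3/4 = 2 - 3*J²/4)
L(o) = o (L(o) = o + 0 = o)
(w(517) - 222976) + L(f(24)) = ((2 - ¾*517²) - 222976) + 0 = ((2 - ¾*267289) - 222976) + 0 = ((2 - 801867/4) - 222976) + 0 = (-801859/4 - 222976) + 0 = -1693763/4 + 0 = -1693763/4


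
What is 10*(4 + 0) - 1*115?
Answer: -75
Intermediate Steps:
10*(4 + 0) - 1*115 = 10*4 - 115 = 40 - 115 = -75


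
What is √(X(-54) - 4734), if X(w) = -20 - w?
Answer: 10*I*√47 ≈ 68.557*I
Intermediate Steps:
√(X(-54) - 4734) = √((-20 - 1*(-54)) - 4734) = √((-20 + 54) - 4734) = √(34 - 4734) = √(-4700) = 10*I*√47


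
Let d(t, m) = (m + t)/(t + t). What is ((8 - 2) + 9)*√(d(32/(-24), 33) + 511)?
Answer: 165*√66/4 ≈ 335.12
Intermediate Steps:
d(t, m) = (m + t)/(2*t) (d(t, m) = (m + t)/((2*t)) = (m + t)*(1/(2*t)) = (m + t)/(2*t))
((8 - 2) + 9)*√(d(32/(-24), 33) + 511) = ((8 - 2) + 9)*√((33 + 32/(-24))/(2*((32/(-24)))) + 511) = (6 + 9)*√((33 + 32*(-1/24))/(2*((32*(-1/24)))) + 511) = 15*√((33 - 4/3)/(2*(-4/3)) + 511) = 15*√((½)*(-¾)*(95/3) + 511) = 15*√(-95/8 + 511) = 15*√(3993/8) = 15*(11*√66/4) = 165*√66/4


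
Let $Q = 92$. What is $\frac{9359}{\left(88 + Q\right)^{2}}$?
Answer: $\frac{9359}{32400} \approx 0.28886$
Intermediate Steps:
$\frac{9359}{\left(88 + Q\right)^{2}} = \frac{9359}{\left(88 + 92\right)^{2}} = \frac{9359}{180^{2}} = \frac{9359}{32400}$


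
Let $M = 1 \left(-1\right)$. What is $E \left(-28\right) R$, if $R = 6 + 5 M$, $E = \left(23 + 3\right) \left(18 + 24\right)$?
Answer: $-30576$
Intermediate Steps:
$E = 1092$ ($E = 26 \cdot 42 = 1092$)
$M = -1$
$R = 1$ ($R = 6 + 5 \left(-1\right) = 6 - 5 = 1$)
$E \left(-28\right) R = 1092 \left(-28\right) 1 = \left(-30576\right) 1 = -30576$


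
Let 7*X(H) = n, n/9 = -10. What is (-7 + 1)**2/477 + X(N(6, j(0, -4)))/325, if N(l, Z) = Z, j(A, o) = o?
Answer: 866/24115 ≈ 0.035911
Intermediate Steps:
n = -90 (n = 9*(-10) = -90)
X(H) = -90/7 (X(H) = (1/7)*(-90) = -90/7)
(-7 + 1)**2/477 + X(N(6, j(0, -4)))/325 = (-7 + 1)**2/477 - 90/7/325 = (-6)**2*(1/477) - 90/7*1/325 = 36*(1/477) - 18/455 = 4/53 - 18/455 = 866/24115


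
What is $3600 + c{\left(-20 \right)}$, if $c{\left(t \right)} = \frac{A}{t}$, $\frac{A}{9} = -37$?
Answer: $\frac{72333}{20} \approx 3616.6$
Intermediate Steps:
$A = -333$ ($A = 9 \left(-37\right) = -333$)
$c{\left(t \right)} = - \frac{333}{t}$
$3600 + c{\left(-20 \right)} = 3600 - \frac{333}{-20} = 3600 - - \frac{333}{20} = 3600 + \frac{333}{20} = \frac{72333}{20}$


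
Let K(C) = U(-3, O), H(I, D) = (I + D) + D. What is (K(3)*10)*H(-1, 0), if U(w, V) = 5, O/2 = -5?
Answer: -50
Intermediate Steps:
O = -10 (O = 2*(-5) = -10)
H(I, D) = I + 2*D (H(I, D) = (D + I) + D = I + 2*D)
K(C) = 5
(K(3)*10)*H(-1, 0) = (5*10)*(-1 + 2*0) = 50*(-1 + 0) = 50*(-1) = -50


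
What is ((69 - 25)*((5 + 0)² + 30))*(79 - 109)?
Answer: -72600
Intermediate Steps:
((69 - 25)*((5 + 0)² + 30))*(79 - 109) = (44*(5² + 30))*(-30) = (44*(25 + 30))*(-30) = (44*55)*(-30) = 2420*(-30) = -72600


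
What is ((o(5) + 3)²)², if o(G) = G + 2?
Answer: 10000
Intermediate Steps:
o(G) = 2 + G
((o(5) + 3)²)² = (((2 + 5) + 3)²)² = ((7 + 3)²)² = (10²)² = 100² = 10000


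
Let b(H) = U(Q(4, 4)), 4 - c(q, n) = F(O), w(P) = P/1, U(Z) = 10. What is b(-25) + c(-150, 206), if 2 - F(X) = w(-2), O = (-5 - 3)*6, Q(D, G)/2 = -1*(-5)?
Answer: 10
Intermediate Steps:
Q(D, G) = 10 (Q(D, G) = 2*(-1*(-5)) = 2*5 = 10)
O = -48 (O = -8*6 = -48)
w(P) = P (w(P) = P*1 = P)
F(X) = 4 (F(X) = 2 - 1*(-2) = 2 + 2 = 4)
c(q, n) = 0 (c(q, n) = 4 - 1*4 = 4 - 4 = 0)
b(H) = 10
b(-25) + c(-150, 206) = 10 + 0 = 10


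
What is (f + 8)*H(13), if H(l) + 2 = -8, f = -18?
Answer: 100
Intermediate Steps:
H(l) = -10 (H(l) = -2 - 8 = -10)
(f + 8)*H(13) = (-18 + 8)*(-10) = -10*(-10) = 100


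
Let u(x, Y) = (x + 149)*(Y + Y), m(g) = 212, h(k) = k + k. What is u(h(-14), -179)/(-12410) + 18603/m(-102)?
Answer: 2264591/24820 ≈ 91.241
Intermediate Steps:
h(k) = 2*k
u(x, Y) = 2*Y*(149 + x) (u(x, Y) = (149 + x)*(2*Y) = 2*Y*(149 + x))
u(h(-14), -179)/(-12410) + 18603/m(-102) = (2*(-179)*(149 + 2*(-14)))/(-12410) + 18603/212 = (2*(-179)*(149 - 28))*(-1/12410) + 18603*(1/212) = (2*(-179)*121)*(-1/12410) + 351/4 = -43318*(-1/12410) + 351/4 = 21659/6205 + 351/4 = 2264591/24820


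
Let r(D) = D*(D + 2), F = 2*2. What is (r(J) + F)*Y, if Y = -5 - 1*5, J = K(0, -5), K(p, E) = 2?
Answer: -120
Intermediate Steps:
J = 2
F = 4
r(D) = D*(2 + D)
Y = -10 (Y = -5 - 5 = -10)
(r(J) + F)*Y = (2*(2 + 2) + 4)*(-10) = (2*4 + 4)*(-10) = (8 + 4)*(-10) = 12*(-10) = -120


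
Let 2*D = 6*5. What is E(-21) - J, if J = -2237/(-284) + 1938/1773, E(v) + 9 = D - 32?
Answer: -5869475/167844 ≈ -34.970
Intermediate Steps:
D = 15 (D = (6*5)/2 = (½)*30 = 15)
E(v) = -26 (E(v) = -9 + (15 - 32) = -9 - 17 = -26)
J = 1505531/167844 (J = -2237*(-1/284) + 1938*(1/1773) = 2237/284 + 646/591 = 1505531/167844 ≈ 8.9698)
E(-21) - J = -26 - 1*1505531/167844 = -26 - 1505531/167844 = -5869475/167844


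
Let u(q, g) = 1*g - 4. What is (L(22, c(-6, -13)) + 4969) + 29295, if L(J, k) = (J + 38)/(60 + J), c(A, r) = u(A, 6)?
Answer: 1404854/41 ≈ 34265.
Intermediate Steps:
u(q, g) = -4 + g (u(q, g) = g - 4 = -4 + g)
c(A, r) = 2 (c(A, r) = -4 + 6 = 2)
L(J, k) = (38 + J)/(60 + J)
(L(22, c(-6, -13)) + 4969) + 29295 = ((38 + 22)/(60 + 22) + 4969) + 29295 = (60/82 + 4969) + 29295 = ((1/82)*60 + 4969) + 29295 = (30/41 + 4969) + 29295 = 203759/41 + 29295 = 1404854/41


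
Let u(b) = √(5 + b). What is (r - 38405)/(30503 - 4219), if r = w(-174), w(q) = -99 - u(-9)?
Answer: -9626/6571 - I/13142 ≈ -1.4649 - 7.6092e-5*I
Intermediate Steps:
w(q) = -99 - 2*I (w(q) = -99 - √(5 - 9) = -99 - √(-4) = -99 - 2*I)
r = -99 - 2*I ≈ -99.0 - 2.0*I
(r - 38405)/(30503 - 4219) = ((-99 - 2*I) - 38405)/(30503 - 4219) = (-38504 - 2*I)/26284 = (-38504 - 2*I)*(1/26284) = -9626/6571 - I/13142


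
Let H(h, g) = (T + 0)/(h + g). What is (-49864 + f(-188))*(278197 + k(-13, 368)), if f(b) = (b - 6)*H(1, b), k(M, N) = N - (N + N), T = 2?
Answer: -2590527605220/187 ≈ -1.3853e+10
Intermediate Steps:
H(h, g) = 2/(g + h) (H(h, g) = (2 + 0)/(h + g) = 2/(g + h))
k(M, N) = -N (k(M, N) = N - 2*N = -N)
f(b) = 2*(-6 + b)/(1 + b) (f(b) = (b - 6)*(2/(b + 1)) = (-6 + b)*(2/(1 + b)) = 2*(-6 + b)/(1 + b))
(-49864 + f(-188))*(278197 + k(-13, 368)) = (-49864 + 2*(-6 - 188)/(1 - 188))*(278197 - 1*368) = (-49864 + 2*(-194)/(-187))*(278197 - 368) = (-49864 + 2*(-1/187)*(-194))*277829 = (-49864 + 388/187)*277829 = -9324180/187*277829 = -2590527605220/187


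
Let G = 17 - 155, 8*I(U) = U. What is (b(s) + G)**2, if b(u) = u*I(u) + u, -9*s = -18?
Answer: 73441/4 ≈ 18360.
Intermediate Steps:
s = 2 (s = -1/9*(-18) = 2)
I(U) = U/8
G = -138
b(u) = u + u**2/8 (b(u) = u*(u/8) + u = u**2/8 + u = u + u**2/8)
(b(s) + G)**2 = ((1/8)*2*(8 + 2) - 138)**2 = ((1/8)*2*10 - 138)**2 = (5/2 - 138)**2 = (-271/2)**2 = 73441/4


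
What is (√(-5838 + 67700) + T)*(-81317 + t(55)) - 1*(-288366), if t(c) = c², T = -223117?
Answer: 17468564530 - 78292*√61862 ≈ 1.7449e+10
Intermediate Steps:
(√(-5838 + 67700) + T)*(-81317 + t(55)) - 1*(-288366) = (√(-5838 + 67700) - 223117)*(-81317 + 55²) - 1*(-288366) = (√61862 - 223117)*(-81317 + 3025) + 288366 = (-223117 + √61862)*(-78292) + 288366 = (17468276164 - 78292*√61862) + 288366 = 17468564530 - 78292*√61862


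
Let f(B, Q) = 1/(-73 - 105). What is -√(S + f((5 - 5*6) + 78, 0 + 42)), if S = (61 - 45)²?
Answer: -3*√901214/178 ≈ -16.000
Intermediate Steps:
S = 256 (S = 16² = 256)
f(B, Q) = -1/178 (f(B, Q) = 1/(-178) = -1/178)
-√(S + f((5 - 5*6) + 78, 0 + 42)) = -√(256 - 1/178) = -√(45567/178) = -3*√901214/178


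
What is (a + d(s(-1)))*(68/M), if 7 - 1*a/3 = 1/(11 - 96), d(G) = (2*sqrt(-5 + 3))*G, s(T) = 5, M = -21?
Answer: -2384/35 - 680*I*sqrt(2)/21 ≈ -68.114 - 45.794*I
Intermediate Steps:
d(G) = 2*I*G*sqrt(2) (d(G) = (2*sqrt(-2))*G = (2*(I*sqrt(2)))*G = (2*I*sqrt(2))*G = 2*I*G*sqrt(2))
a = 1788/85 (a = 21 - 3/(11 - 96) = 21 - 3/(-85) = 21 - 3*(-1/85) = 21 + 3/85 = 1788/85 ≈ 21.035)
(a + d(s(-1)))*(68/M) = (1788/85 + 2*I*5*sqrt(2))*(68/(-21)) = (1788/85 + 10*I*sqrt(2))*(68*(-1/21)) = (1788/85 + 10*I*sqrt(2))*(-68/21) = -2384/35 - 680*I*sqrt(2)/21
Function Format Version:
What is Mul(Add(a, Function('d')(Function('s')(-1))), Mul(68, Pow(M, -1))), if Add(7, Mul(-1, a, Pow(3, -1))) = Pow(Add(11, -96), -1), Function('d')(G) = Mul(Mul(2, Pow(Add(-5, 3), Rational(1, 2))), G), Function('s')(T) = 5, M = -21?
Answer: Add(Rational(-2384, 35), Mul(Rational(-680, 21), I, Pow(2, Rational(1, 2)))) ≈ Add(-68.114, Mul(-45.794, I))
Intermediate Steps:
Function('d')(G) = Mul(2, I, G, Pow(2, Rational(1, 2))) (Function('d')(G) = Mul(Mul(2, Pow(-2, Rational(1, 2))), G) = Mul(Mul(2, Mul(I, Pow(2, Rational(1, 2)))), G) = Mul(Mul(2, I, Pow(2, Rational(1, 2))), G) = Mul(2, I, G, Pow(2, Rational(1, 2))))
a = Rational(1788, 85) (a = Add(21, Mul(-3, Pow(Add(11, -96), -1))) = Add(21, Mul(-3, Pow(-85, -1))) = Add(21, Mul(-3, Rational(-1, 85))) = Add(21, Rational(3, 85)) = Rational(1788, 85) ≈ 21.035)
Mul(Add(a, Function('d')(Function('s')(-1))), Mul(68, Pow(M, -1))) = Mul(Add(Rational(1788, 85), Mul(2, I, 5, Pow(2, Rational(1, 2)))), Mul(68, Pow(-21, -1))) = Mul(Add(Rational(1788, 85), Mul(10, I, Pow(2, Rational(1, 2)))), Mul(68, Rational(-1, 21))) = Mul(Add(Rational(1788, 85), Mul(10, I, Pow(2, Rational(1, 2)))), Rational(-68, 21)) = Add(Rational(-2384, 35), Mul(Rational(-680, 21), I, Pow(2, Rational(1, 2))))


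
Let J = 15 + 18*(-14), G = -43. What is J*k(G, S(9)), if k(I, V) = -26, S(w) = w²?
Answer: 6162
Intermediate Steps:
J = -237 (J = 15 - 252 = -237)
J*k(G, S(9)) = -237*(-26) = 6162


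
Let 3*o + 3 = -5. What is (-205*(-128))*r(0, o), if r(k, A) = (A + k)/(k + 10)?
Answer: -20992/3 ≈ -6997.3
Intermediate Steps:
o = -8/3 (o = -1 + (⅓)*(-5) = -1 - 5/3 = -8/3 ≈ -2.6667)
r(k, A) = (A + k)/(10 + k)
(-205*(-128))*r(0, o) = (-205*(-128))*((-8/3 + 0)/(10 + 0)) = 26240*(-8/3/10) = 26240*((⅒)*(-8/3)) = 26240*(-4/15) = -20992/3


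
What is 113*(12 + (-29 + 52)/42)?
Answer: 59551/42 ≈ 1417.9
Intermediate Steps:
113*(12 + (-29 + 52)/42) = 113*(12 + 23*(1/42)) = 113*(12 + 23/42) = 113*(527/42) = 59551/42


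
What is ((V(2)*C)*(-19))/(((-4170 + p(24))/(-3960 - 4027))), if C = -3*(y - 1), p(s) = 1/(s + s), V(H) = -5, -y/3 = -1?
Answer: -218524320/200159 ≈ -1091.8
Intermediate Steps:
y = 3 (y = -3*(-1) = 3)
p(s) = 1/(2*s)
C = -6 (C = -3*(3 - 1) = -3*2 = -6)
((V(2)*C)*(-19))/(((-4170 + p(24))/(-3960 - 4027))) = (-5*(-6)*(-19))/(((-4170 + (½)/24)/(-3960 - 4027))) = (30*(-19))/(((-4170 + (½)*(1/24))/(-7987))) = -570*(-7987/(-4170 + 1/48)) = -570/((-200159/48*(-1/7987))) = -570/200159/383376 = -570*383376/200159 = -218524320/200159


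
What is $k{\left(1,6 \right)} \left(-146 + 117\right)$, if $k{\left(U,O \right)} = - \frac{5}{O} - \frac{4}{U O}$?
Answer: $\frac{87}{2} \approx 43.5$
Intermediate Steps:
$k{\left(U,O \right)} = - \frac{5}{O} - \frac{4}{O U}$
$k{\left(1,6 \right)} \left(-146 + 117\right) = \frac{-4 - 5}{6 \cdot 1} \left(-146 + 117\right) = \frac{1}{6} \cdot 1 \left(-4 - 5\right) \left(-29\right) = \frac{1}{6} \cdot 1 \left(-9\right) \left(-29\right) = \left(- \frac{3}{2}\right) \left(-29\right) = \frac{87}{2}$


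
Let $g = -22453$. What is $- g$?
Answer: $22453$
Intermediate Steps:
$- g = \left(-1\right) \left(-22453\right) = 22453$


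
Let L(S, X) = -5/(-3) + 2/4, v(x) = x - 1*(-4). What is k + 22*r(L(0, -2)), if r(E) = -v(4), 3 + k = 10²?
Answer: -79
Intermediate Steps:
v(x) = 4 + x (v(x) = x + 4 = 4 + x)
L(S, X) = 13/6 (L(S, X) = -5*(-⅓) + 2*(¼) = 5/3 + ½ = 13/6)
k = 97 (k = -3 + 10² = -3 + 100 = 97)
r(E) = -8 (r(E) = -(4 + 4) = -1*8 = -8)
k + 22*r(L(0, -2)) = 97 + 22*(-8) = 97 - 176 = -79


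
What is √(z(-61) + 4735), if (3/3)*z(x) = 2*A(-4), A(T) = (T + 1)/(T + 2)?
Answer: √4738 ≈ 68.833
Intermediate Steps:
A(T) = (1 + T)/(2 + T)
z(x) = 3 (z(x) = 2*((1 - 4)/(2 - 4)) = 2*(-3/(-2)) = 2*(-½*(-3)) = 2*(3/2) = 3)
√(z(-61) + 4735) = √(3 + 4735) = √4738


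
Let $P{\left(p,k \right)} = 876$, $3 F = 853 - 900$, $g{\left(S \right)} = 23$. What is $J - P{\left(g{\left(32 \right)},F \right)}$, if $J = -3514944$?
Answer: $-3515820$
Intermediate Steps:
$F = - \frac{47}{3}$ ($F = \frac{853 - 900}{3} = \frac{1}{3} \left(-47\right) = - \frac{47}{3} \approx -15.667$)
$J - P{\left(g{\left(32 \right)},F \right)} = -3514944 - 876 = -3515820$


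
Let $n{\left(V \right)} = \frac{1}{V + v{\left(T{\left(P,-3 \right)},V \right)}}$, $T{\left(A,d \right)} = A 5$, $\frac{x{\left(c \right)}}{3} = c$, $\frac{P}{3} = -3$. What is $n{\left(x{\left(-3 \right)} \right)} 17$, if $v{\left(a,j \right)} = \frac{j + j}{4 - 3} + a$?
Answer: $- \frac{17}{72} \approx -0.23611$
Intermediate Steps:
$P = -9$ ($P = 3 \left(-3\right) = -9$)
$x{\left(c \right)} = 3 c$
$T{\left(A,d \right)} = 5 A$
$v{\left(a,j \right)} = a + 2 j$ ($v{\left(a,j \right)} = \frac{2 j}{1} + a = 2 j 1 + a = 2 j + a = a + 2 j$)
$n{\left(V \right)} = \frac{1}{-45 + 3 V}$ ($n{\left(V \right)} = \frac{1}{V + \left(5 \left(-9\right) + 2 V\right)} = \frac{1}{V + \left(-45 + 2 V\right)} = \frac{1}{-45 + 3 V}$)
$n{\left(x{\left(-3 \right)} \right)} 17 = \frac{1}{3 \left(-15 + 3 \left(-3\right)\right)} 17 = \frac{1}{3 \left(-15 - 9\right)} 17 = \frac{1}{3 \left(-24\right)} 17 = \frac{1}{3} \left(- \frac{1}{24}\right) 17 = \left(- \frac{1}{72}\right) 17 = - \frac{17}{72}$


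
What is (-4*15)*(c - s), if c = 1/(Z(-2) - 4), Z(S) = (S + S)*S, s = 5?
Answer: 285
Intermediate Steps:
Z(S) = 2*S² (Z(S) = (2*S)*S = 2*S²)
c = ¼ (c = 1/(2*(-2)² - 4) = 1/(2*4 - 4) = 1/(8 - 4) = 1/4 = ¼ ≈ 0.25000)
(-4*15)*(c - s) = (-4*15)*(¼ - 1*5) = -60*(¼ - 5) = -60*(-19/4) = 285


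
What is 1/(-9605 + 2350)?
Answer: -1/7255 ≈ -0.00013784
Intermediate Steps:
1/(-9605 + 2350) = 1/(-7255) = -1/7255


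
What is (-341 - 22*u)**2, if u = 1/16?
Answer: 7502121/64 ≈ 1.1722e+5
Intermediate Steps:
u = 1/16 ≈ 0.062500
(-341 - 22*u)**2 = (-341 - 22*1/16)**2 = (-341 - 11/8)**2 = (-2739/8)**2 = 7502121/64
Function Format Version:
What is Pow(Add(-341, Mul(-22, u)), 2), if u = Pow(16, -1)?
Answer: Rational(7502121, 64) ≈ 1.1722e+5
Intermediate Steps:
u = Rational(1, 16) ≈ 0.062500
Pow(Add(-341, Mul(-22, u)), 2) = Pow(Add(-341, Mul(-22, Rational(1, 16))), 2) = Pow(Add(-341, Rational(-11, 8)), 2) = Pow(Rational(-2739, 8), 2) = Rational(7502121, 64)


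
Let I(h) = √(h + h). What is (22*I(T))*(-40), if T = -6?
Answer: -1760*I*√3 ≈ -3048.4*I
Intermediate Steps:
I(h) = √2*√h (I(h) = √(2*h) = √2*√h)
(22*I(T))*(-40) = (22*(√2*√(-6)))*(-40) = (22*(√2*(I*√6)))*(-40) = (22*(2*I*√3))*(-40) = (44*I*√3)*(-40) = -1760*I*√3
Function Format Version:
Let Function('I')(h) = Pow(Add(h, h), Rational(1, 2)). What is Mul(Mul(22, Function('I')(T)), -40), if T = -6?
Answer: Mul(-1760, I, Pow(3, Rational(1, 2))) ≈ Mul(-3048.4, I)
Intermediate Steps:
Function('I')(h) = Mul(Pow(2, Rational(1, 2)), Pow(h, Rational(1, 2))) (Function('I')(h) = Pow(Mul(2, h), Rational(1, 2)) = Mul(Pow(2, Rational(1, 2)), Pow(h, Rational(1, 2))))
Mul(Mul(22, Function('I')(T)), -40) = Mul(Mul(22, Mul(Pow(2, Rational(1, 2)), Pow(-6, Rational(1, 2)))), -40) = Mul(Mul(22, Mul(Pow(2, Rational(1, 2)), Mul(I, Pow(6, Rational(1, 2))))), -40) = Mul(Mul(22, Mul(2, I, Pow(3, Rational(1, 2)))), -40) = Mul(Mul(44, I, Pow(3, Rational(1, 2))), -40) = Mul(-1760, I, Pow(3, Rational(1, 2)))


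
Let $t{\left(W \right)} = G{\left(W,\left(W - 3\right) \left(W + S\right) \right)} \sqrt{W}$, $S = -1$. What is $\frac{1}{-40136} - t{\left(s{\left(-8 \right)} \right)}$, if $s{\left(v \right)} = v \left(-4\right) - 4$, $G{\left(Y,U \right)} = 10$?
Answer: $- \frac{1}{40136} - 20 \sqrt{7} \approx -52.915$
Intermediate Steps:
$s{\left(v \right)} = -4 - 4 v$ ($s{\left(v \right)} = - 4 v - 4 = -4 - 4 v$)
$t{\left(W \right)} = 10 \sqrt{W}$
$\frac{1}{-40136} - t{\left(s{\left(-8 \right)} \right)} = \frac{1}{-40136} - 10 \sqrt{-4 - -32} = - \frac{1}{40136} - 10 \sqrt{-4 + 32} = - \frac{1}{40136} - 10 \sqrt{28} = - \frac{1}{40136} - 10 \cdot 2 \sqrt{7} = - \frac{1}{40136} - 20 \sqrt{7}$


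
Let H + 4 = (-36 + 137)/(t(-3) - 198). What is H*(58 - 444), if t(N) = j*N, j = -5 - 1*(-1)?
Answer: 163085/93 ≈ 1753.6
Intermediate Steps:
j = -4 (j = -5 + 1 = -4)
t(N) = -4*N
H = -845/186 (H = -4 + (-36 + 137)/(-4*(-3) - 198) = -4 + 101/(12 - 198) = -4 + 101/(-186) = -4 + 101*(-1/186) = -4 - 101/186 = -845/186 ≈ -4.5430)
H*(58 - 444) = -845*(58 - 444)/186 = -845/186*(-386) = 163085/93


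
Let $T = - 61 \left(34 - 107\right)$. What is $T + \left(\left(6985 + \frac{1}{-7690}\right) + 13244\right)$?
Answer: $\frac{189804579}{7690} \approx 24682.0$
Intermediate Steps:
$T = 4453$ ($T = \left(-61\right) \left(-73\right) = 4453$)
$T + \left(\left(6985 + \frac{1}{-7690}\right) + 13244\right) = 4453 + \left(\left(6985 + \frac{1}{-7690}\right) + 13244\right) = 4453 + \left(\left(6985 - \frac{1}{7690}\right) + 13244\right) = 4453 + \left(\frac{53714649}{7690} + 13244\right) = 4453 + \frac{155561009}{7690} = \frac{189804579}{7690}$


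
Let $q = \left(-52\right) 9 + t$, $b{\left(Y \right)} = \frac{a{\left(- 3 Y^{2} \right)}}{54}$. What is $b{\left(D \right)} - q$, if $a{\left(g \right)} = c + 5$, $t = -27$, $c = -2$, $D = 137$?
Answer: $\frac{8911}{18} \approx 495.06$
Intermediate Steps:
$a{\left(g \right)} = 3$ ($a{\left(g \right)} = -2 + 5 = 3$)
$b{\left(Y \right)} = \frac{1}{18}$ ($b{\left(Y \right)} = \frac{3}{54} = 3 \cdot \frac{1}{54} = \frac{1}{18}$)
$q = -495$ ($q = \left(-52\right) 9 - 27 = -468 - 27 = -495$)
$b{\left(D \right)} - q = \frac{1}{18} - -495 = \frac{1}{18} + 495 = \frac{8911}{18}$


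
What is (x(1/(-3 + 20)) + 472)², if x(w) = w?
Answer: 64400625/289 ≈ 2.2284e+5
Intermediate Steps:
(x(1/(-3 + 20)) + 472)² = (1/(-3 + 20) + 472)² = (1/17 + 472)² = (8025/17)² = 64400625/289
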